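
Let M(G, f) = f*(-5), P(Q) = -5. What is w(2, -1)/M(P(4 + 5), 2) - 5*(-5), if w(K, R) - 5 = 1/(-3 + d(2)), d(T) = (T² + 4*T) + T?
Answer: 1347/55 ≈ 24.491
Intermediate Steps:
M(G, f) = -5*f
d(T) = T² + 5*T
w(K, R) = 56/11 (w(K, R) = 5 + 1/(-3 + 2*(5 + 2)) = 5 + 1/(-3 + 2*7) = 5 + 1/(-3 + 14) = 5 + 1/11 = 56/11)
w(2, -1)/M(P(4 + 5), 2) - 5*(-5) = 56/(11*((-5*2))) - 5*(-5) = (56/11)/(-10) + 25 = (56/11)*(-⅒) + 25 = -28/55 + 25 = 1347/55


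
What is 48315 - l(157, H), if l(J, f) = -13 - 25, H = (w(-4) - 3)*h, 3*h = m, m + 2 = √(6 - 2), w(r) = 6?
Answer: 48353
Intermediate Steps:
m = 0 (m = -2 + √(6 - 2) = -2 + √4 = -2 + 2 = 0)
h = 0 (h = (⅓)*0 = 0)
H = 0 (H = (6 - 3)*0 = 3*0 = 0)
l(J, f) = -38
48315 - l(157, H) = 48315 - 1*(-38) = 48315 + 38 = 48353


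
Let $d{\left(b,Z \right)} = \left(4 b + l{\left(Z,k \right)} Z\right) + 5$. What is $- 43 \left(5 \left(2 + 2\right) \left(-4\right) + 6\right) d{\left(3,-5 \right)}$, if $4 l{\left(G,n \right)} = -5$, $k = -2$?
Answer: $\frac{147963}{2} \approx 73982.0$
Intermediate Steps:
$l{\left(G,n \right)} = - \frac{5}{4}$ ($l{\left(G,n \right)} = \frac{1}{4} \left(-5\right) = - \frac{5}{4}$)
$d{\left(b,Z \right)} = 5 + 4 b - \frac{5 Z}{4}$ ($d{\left(b,Z \right)} = \left(4 b - \frac{5 Z}{4}\right) + 5 = 5 + 4 b - \frac{5 Z}{4}$)
$- 43 \left(5 \left(2 + 2\right) \left(-4\right) + 6\right) d{\left(3,-5 \right)} = - 43 \left(5 \left(2 + 2\right) \left(-4\right) + 6\right) \left(5 + 4 \cdot 3 - - \frac{25}{4}\right) = - 43 \left(5 \cdot 4 \left(-4\right) + 6\right) \left(5 + 12 + \frac{25}{4}\right) = - 43 \left(20 \left(-4\right) + 6\right) \frac{93}{4} = - 43 \left(-80 + 6\right) \frac{93}{4} = \left(-43\right) \left(-74\right) \frac{93}{4} = 3182 \cdot \frac{93}{4} = \frac{147963}{2}$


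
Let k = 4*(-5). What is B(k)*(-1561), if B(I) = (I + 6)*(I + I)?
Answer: -874160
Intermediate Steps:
k = -20
B(I) = 2*I*(6 + I) (B(I) = (6 + I)*(2*I) = 2*I*(6 + I))
B(k)*(-1561) = (2*(-20)*(6 - 20))*(-1561) = (2*(-20)*(-14))*(-1561) = 560*(-1561) = -874160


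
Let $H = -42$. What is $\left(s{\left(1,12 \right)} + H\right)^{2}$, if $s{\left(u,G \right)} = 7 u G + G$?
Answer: $2916$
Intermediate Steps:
$s{\left(u,G \right)} = G + 7 G u$ ($s{\left(u,G \right)} = 7 G u + G = G + 7 G u$)
$\left(s{\left(1,12 \right)} + H\right)^{2} = \left(12 \left(1 + 7 \cdot 1\right) - 42\right)^{2} = \left(12 \left(1 + 7\right) - 42\right)^{2} = \left(12 \cdot 8 - 42\right)^{2} = \left(96 - 42\right)^{2} = 54^{2} = 2916$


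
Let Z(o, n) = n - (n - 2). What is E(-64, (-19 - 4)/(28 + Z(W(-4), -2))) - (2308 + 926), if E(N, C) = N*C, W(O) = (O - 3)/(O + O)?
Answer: -47774/15 ≈ -3184.9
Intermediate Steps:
W(O) = (-3 + O)/(2*O) (W(O) = (-3 + O)/((2*O)) = (-3 + O)*(1/(2*O)) = (-3 + O)/(2*O))
Z(o, n) = 2 (Z(o, n) = n - (-2 + n) = n + (2 - n) = 2)
E(N, C) = C*N
E(-64, (-19 - 4)/(28 + Z(W(-4), -2))) - (2308 + 926) = ((-19 - 4)/(28 + 2))*(-64) - (2308 + 926) = -23/30*(-64) - 1*3234 = -23*1/30*(-64) - 3234 = -23/30*(-64) - 3234 = 736/15 - 3234 = -47774/15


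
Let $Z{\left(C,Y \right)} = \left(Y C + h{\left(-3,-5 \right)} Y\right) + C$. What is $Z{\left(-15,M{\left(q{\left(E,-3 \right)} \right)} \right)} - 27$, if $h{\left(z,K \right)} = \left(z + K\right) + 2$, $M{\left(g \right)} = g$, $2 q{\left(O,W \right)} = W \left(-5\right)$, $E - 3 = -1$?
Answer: $- \frac{399}{2} \approx -199.5$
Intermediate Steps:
$E = 2$ ($E = 3 - 1 = 2$)
$q{\left(O,W \right)} = - \frac{5 W}{2}$ ($q{\left(O,W \right)} = \frac{W \left(-5\right)}{2} = \frac{\left(-5\right) W}{2} = - \frac{5 W}{2}$)
$h{\left(z,K \right)} = 2 + K + z$ ($h{\left(z,K \right)} = \left(K + z\right) + 2 = 2 + K + z$)
$Z{\left(C,Y \right)} = C - 6 Y + C Y$ ($Z{\left(C,Y \right)} = \left(Y C + \left(2 - 5 - 3\right) Y\right) + C = \left(C Y - 6 Y\right) + C = \left(- 6 Y + C Y\right) + C = C - 6 Y + C Y$)
$Z{\left(-15,M{\left(q{\left(E,-3 \right)} \right)} \right)} - 27 = \left(-15 - 6 \left(\left(- \frac{5}{2}\right) \left(-3\right)\right) - 15 \left(\left(- \frac{5}{2}\right) \left(-3\right)\right)\right) - 27 = \left(-15 - 45 - \frac{225}{2}\right) - 27 = - \frac{345}{2} - 27 = - \frac{399}{2}$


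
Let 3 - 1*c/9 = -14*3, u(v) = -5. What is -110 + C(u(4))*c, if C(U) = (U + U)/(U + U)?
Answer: 295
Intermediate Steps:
C(U) = 1 (C(U) = (2*U)/((2*U)) = (2*U)*(1/(2*U)) = 1)
c = 405 (c = 27 - (-126)*3 = 27 - 9*(-42) = 27 + 378 = 405)
-110 + C(u(4))*c = -110 + 1*405 = -110 + 405 = 295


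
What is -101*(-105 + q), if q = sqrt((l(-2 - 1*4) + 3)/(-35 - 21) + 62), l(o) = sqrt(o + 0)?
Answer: 10605 - 101*sqrt(48566 - 14*I*sqrt(6))/28 ≈ 9810.1 + 0.28065*I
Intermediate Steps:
l(o) = sqrt(o)
q = sqrt(3469/56 - I*sqrt(6)/56) (q = sqrt((sqrt(-2 - 1*4) + 3)/(-35 - 21) + 62) = sqrt((sqrt(-2 - 4) + 3)/(-56) + 62) = sqrt((sqrt(-6) + 3)*(-1/56) + 62) = sqrt((I*sqrt(6) + 3)*(-1/56) + 62) = sqrt((3 + I*sqrt(6))*(-1/56) + 62) = sqrt((-3/56 - I*sqrt(6)/56) + 62) = sqrt(3469/56 - I*sqrt(6)/56) ≈ 7.8706 - 0.00278*I)
-101*(-105 + q) = -101*(-105 + sqrt(48566 - 14*I*sqrt(6))/28) = 10605 - 101*sqrt(48566 - 14*I*sqrt(6))/28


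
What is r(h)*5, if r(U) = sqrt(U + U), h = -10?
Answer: 10*I*sqrt(5) ≈ 22.361*I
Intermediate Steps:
r(U) = sqrt(2)*sqrt(U) (r(U) = sqrt(2*U) = sqrt(2)*sqrt(U))
r(h)*5 = (sqrt(2)*sqrt(-10))*5 = (sqrt(2)*(I*sqrt(10)))*5 = (2*I*sqrt(5))*5 = 10*I*sqrt(5)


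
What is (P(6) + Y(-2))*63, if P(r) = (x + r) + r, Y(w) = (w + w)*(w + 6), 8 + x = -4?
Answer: -1008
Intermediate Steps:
x = -12 (x = -8 - 4 = -12)
Y(w) = 2*w*(6 + w) (Y(w) = (2*w)*(6 + w) = 2*w*(6 + w))
P(r) = -12 + 2*r (P(r) = (-12 + r) + r = -12 + 2*r)
(P(6) + Y(-2))*63 = ((-12 + 2*6) + 2*(-2)*(6 - 2))*63 = ((-12 + 12) + 2*(-2)*4)*63 = (0 - 16)*63 = -16*63 = -1008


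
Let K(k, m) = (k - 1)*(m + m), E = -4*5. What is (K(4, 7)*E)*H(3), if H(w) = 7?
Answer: -5880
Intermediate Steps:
E = -20
K(k, m) = 2*m*(-1 + k) (K(k, m) = (-1 + k)*(2*m) = 2*m*(-1 + k))
(K(4, 7)*E)*H(3) = ((2*7*(-1 + 4))*(-20))*7 = ((2*7*3)*(-20))*7 = (42*(-20))*7 = -840*7 = -5880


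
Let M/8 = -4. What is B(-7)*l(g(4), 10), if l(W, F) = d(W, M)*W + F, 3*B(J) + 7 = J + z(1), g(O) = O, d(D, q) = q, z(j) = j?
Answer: 1534/3 ≈ 511.33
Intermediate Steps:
M = -32 (M = 8*(-4) = -32)
B(J) = -2 + J/3 (B(J) = -7/3 + (J + 1)/3 = -7/3 + (1 + J)/3 = -7/3 + (1/3 + J/3) = -2 + J/3)
l(W, F) = F - 32*W (l(W, F) = -32*W + F = F - 32*W)
B(-7)*l(g(4), 10) = (-2 + (1/3)*(-7))*(10 - 32*4) = (-2 - 7/3)*(10 - 128) = -13/3*(-118) = 1534/3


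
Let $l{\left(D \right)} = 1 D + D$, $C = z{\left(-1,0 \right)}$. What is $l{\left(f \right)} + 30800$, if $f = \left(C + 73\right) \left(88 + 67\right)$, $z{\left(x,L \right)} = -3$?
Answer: $52500$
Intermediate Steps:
$C = -3$
$f = 10850$ ($f = \left(-3 + 73\right) \left(88 + 67\right) = 70 \cdot 155 = 10850$)
$l{\left(D \right)} = 2 D$ ($l{\left(D \right)} = D + D = 2 D$)
$l{\left(f \right)} + 30800 = 2 \cdot 10850 + 30800 = 21700 + 30800 = 52500$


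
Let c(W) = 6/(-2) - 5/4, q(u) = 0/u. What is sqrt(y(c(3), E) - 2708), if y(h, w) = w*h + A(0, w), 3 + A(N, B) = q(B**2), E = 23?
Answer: I*sqrt(11235)/2 ≈ 52.998*I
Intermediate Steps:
q(u) = 0
A(N, B) = -3 (A(N, B) = -3 + 0 = -3)
c(W) = -17/4 (c(W) = 6*(-1/2) - 5*1/4 = -3 - 5/4 = -17/4)
y(h, w) = -3 + h*w (y(h, w) = w*h - 3 = h*w - 3 = -3 + h*w)
sqrt(y(c(3), E) - 2708) = sqrt((-3 - 17/4*23) - 2708) = sqrt((-3 - 391/4) - 2708) = sqrt(-403/4 - 2708) = sqrt(-11235/4) = I*sqrt(11235)/2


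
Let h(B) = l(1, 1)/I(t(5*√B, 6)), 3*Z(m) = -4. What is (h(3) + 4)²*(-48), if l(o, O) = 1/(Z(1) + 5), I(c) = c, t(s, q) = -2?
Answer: -86700/121 ≈ -716.53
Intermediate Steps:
Z(m) = -4/3 (Z(m) = (⅓)*(-4) = -4/3)
l(o, O) = 3/11 (l(o, O) = 1/(-4/3 + 5) = 1/(11/3) = 3/11)
h(B) = -3/22 (h(B) = (3/11)/(-2) = (3/11)*(-½) = -3/22)
(h(3) + 4)²*(-48) = (-3/22 + 4)²*(-48) = (85/22)²*(-48) = (7225/484)*(-48) = -86700/121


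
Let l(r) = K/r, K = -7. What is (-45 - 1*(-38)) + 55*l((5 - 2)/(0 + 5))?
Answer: -1946/3 ≈ -648.67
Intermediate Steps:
l(r) = -7/r
(-45 - 1*(-38)) + 55*l((5 - 2)/(0 + 5)) = (-45 - 1*(-38)) + 55*(-7*(0 + 5)/(5 - 2)) = (-45 + 38) + 55*(-7/(3/5)) = -7 + 55*(-7/(3*(⅕))) = -7 + 55*(-7/⅗) = -7 + 55*(-7*5/3) = -7 + 55*(-35/3) = -7 - 1925/3 = -1946/3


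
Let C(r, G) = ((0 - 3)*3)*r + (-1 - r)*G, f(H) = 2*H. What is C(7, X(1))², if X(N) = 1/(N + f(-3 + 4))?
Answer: 38809/9 ≈ 4312.1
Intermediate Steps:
X(N) = 1/(2 + N) (X(N) = 1/(N + 2*(-3 + 4)) = 1/(N + 2*1) = 1/(N + 2) = 1/(2 + N))
C(r, G) = -9*r + G*(-1 - r) (C(r, G) = (-3*3)*r + G*(-1 - r) = -9*r + G*(-1 - r))
C(7, X(1))² = (-1/(2 + 1) - 9*7 - 1*7/(2 + 1))² = (-1/3 - 63 - 1*7/3)² = (-1*⅓ - 63 - 1*⅓*7)² = (-⅓ - 63 - 7/3)² = (-197/3)² = 38809/9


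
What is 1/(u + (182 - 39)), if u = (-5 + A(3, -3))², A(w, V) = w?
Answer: 1/147 ≈ 0.0068027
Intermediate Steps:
u = 4 (u = (-5 + 3)² = (-2)² = 4)
1/(u + (182 - 39)) = 1/(4 + (182 - 39)) = 1/(4 + 143) = 1/147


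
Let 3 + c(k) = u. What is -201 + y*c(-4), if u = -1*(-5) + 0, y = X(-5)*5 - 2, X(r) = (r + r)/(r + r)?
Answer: -195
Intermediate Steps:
X(r) = 1 (X(r) = (2*r)/((2*r)) = (2*r)*(1/(2*r)) = 1)
y = 3 (y = 1*5 - 2 = 5 - 2 = 3)
u = 5 (u = 5 + 0 = 5)
c(k) = 2 (c(k) = -3 + 5 = 2)
-201 + y*c(-4) = -201 + 3*2 = -201 + 6 = -195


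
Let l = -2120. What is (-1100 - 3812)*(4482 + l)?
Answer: -11602144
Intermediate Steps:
(-1100 - 3812)*(4482 + l) = (-1100 - 3812)*(4482 - 2120) = -4912*2362 = -11602144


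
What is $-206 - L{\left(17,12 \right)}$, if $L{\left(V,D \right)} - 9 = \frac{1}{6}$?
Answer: $- \frac{1291}{6} \approx -215.17$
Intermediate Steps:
$L{\left(V,D \right)} = \frac{55}{6}$ ($L{\left(V,D \right)} = 9 + \frac{1}{6} = \frac{55}{6}$)
$-206 - L{\left(17,12 \right)} = -206 - \frac{55}{6} = - \frac{1291}{6}$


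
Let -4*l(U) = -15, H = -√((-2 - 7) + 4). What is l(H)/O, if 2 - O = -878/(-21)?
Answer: -315/3344 ≈ -0.094199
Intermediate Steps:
H = -I*√5 (H = -√(-9 + 4) = -√(-5) = -I*√5 ≈ -2.2361*I)
l(U) = 15/4 (l(U) = -¼*(-15) = 15/4)
O = -836/21 (O = 2 - (-878)/(-21) = 2 - (-878)*(-1)/21 = 2 - 1*878/21 = 2 - 878/21 = -836/21 ≈ -39.810)
l(H)/O = 15/(4*(-836/21)) = (15/4)*(-21/836) = -315/3344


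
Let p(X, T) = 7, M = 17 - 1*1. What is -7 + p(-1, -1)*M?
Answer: 105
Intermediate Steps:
M = 16 (M = 17 - 1 = 16)
-7 + p(-1, -1)*M = -7 + 7*16 = -7 + 112 = 105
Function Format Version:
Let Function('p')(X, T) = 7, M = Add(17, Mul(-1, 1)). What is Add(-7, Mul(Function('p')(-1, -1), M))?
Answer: 105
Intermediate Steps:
M = 16 (M = Add(17, -1) = 16)
Add(-7, Mul(Function('p')(-1, -1), M)) = Add(-7, Mul(7, 16)) = Add(-7, 112) = 105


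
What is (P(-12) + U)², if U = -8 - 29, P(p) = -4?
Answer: 1681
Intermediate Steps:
U = -37
(P(-12) + U)² = (-4 - 37)² = (-41)² = 1681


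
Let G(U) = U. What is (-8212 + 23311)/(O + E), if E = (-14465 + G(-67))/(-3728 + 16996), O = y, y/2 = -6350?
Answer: -50083383/42129533 ≈ -1.1888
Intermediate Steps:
y = -12700 (y = 2*(-6350) = -12700)
O = -12700
E = -3633/3317 (E = (-14465 - 67)/(-3728 + 16996) = -14532/13268 = -14532*1/13268 = -3633/3317 ≈ -1.0953)
(-8212 + 23311)/(O + E) = (-8212 + 23311)/(-12700 - 3633/3317) = 15099/(-42129533/3317) = 15099*(-3317/42129533) = -50083383/42129533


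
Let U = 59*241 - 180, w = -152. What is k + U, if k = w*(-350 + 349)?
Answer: 14191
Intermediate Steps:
k = 152 (k = -152*(-350 + 349) = -152*(-1) = 152)
U = 14039 (U = 14219 - 180 = 14039)
k + U = 152 + 14039 = 14191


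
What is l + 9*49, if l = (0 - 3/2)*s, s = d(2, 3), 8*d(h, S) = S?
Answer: 7047/16 ≈ 440.44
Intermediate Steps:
d(h, S) = S/8
s = 3/8 (s = (1/8)*3 = 3/8 ≈ 0.37500)
l = -9/16 (l = (0 - 3/2)*(3/8) = -3/2*3/8 = -9/16 ≈ -0.56250)
l + 9*49 = -9/16 + 9*49 = -9/16 + 441 = 7047/16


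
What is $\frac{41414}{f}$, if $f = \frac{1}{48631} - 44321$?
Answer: $- \frac{1007002117}{1077687275} \approx -0.93441$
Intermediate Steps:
$f = - \frac{2155374550}{48631}$ ($f = \frac{1}{48631} - 44321 = - \frac{2155374550}{48631} \approx -44321.0$)
$\frac{41414}{f} = \frac{41414}{- \frac{2155374550}{48631}} = 41414 \left(- \frac{48631}{2155374550}\right) = - \frac{1007002117}{1077687275}$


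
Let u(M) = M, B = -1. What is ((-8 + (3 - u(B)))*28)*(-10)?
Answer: 1120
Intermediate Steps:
((-8 + (3 - u(B)))*28)*(-10) = ((-8 + (3 - 1*(-1)))*28)*(-10) = ((-8 + (3 + 1))*28)*(-10) = ((-8 + 4)*28)*(-10) = -4*28*(-10) = -112*(-10) = 1120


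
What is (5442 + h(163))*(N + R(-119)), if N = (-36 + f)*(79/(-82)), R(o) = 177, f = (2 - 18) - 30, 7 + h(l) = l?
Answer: 1433088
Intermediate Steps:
h(l) = -7 + l
f = -46 (f = -16 - 30 = -46)
N = 79 (N = (-36 - 46)*(79/(-82)) = -6478*(-1)/82 = -82*(-79/82) = 79)
(5442 + h(163))*(N + R(-119)) = (5442 + (-7 + 163))*(79 + 177) = (5442 + 156)*256 = 5598*256 = 1433088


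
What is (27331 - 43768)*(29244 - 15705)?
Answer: -222540543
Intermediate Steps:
(27331 - 43768)*(29244 - 15705) = -16437*13539 = -222540543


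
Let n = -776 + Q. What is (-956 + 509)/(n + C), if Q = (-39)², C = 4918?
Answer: -447/5663 ≈ -0.078933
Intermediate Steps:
Q = 1521
n = 745 (n = -776 + 1521 = 745)
(-956 + 509)/(n + C) = (-956 + 509)/(745 + 4918) = -447/5663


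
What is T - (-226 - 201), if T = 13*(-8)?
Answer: 323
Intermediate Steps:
T = -104
T - (-226 - 201) = -104 - (-226 - 201) = -104 - 1*(-427) = -104 + 427 = 323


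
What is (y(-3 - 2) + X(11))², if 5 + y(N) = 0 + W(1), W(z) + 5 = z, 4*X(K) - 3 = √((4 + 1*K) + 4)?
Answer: (-33 + √19)²/16 ≈ 51.270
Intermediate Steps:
X(K) = ¾ + √(8 + K)/4 (X(K) = ¾ + √((4 + 1*K) + 4)/4 = ¾ + √((4 + K) + 4)/4 = ¾ + √(8 + K)/4)
W(z) = -5 + z
y(N) = -9 (y(N) = -5 + (0 + (-5 + 1)) = -5 + (0 - 4) = -5 - 4 = -9)
(y(-3 - 2) + X(11))² = (-9 + (¾ + √(8 + 11)/4))² = (-9 + (¾ + √19/4))² = (-33/4 + √19/4)²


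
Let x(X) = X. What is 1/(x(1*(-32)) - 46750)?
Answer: -1/46782 ≈ -2.1376e-5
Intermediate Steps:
1/(x(1*(-32)) - 46750) = 1/(1*(-32) - 46750) = 1/(-32 - 46750) = 1/(-46782) = -1/46782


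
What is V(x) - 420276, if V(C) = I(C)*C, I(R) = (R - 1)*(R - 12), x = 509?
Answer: 128090008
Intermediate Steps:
I(R) = (-1 + R)*(-12 + R)
V(C) = C*(12 + C**2 - 13*C) (V(C) = (12 + C**2 - 13*C)*C = C*(12 + C**2 - 13*C))
V(x) - 420276 = 509*(12 + 509**2 - 13*509) - 420276 = 509*(12 + 259081 - 6617) - 420276 = 509*252476 - 420276 = 128510284 - 420276 = 128090008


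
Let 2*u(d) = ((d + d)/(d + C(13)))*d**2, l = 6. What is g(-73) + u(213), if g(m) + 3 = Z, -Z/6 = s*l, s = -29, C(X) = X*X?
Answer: 10061259/382 ≈ 26338.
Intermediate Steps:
C(X) = X**2
u(d) = d**3/(169 + d) (u(d) = (((d + d)/(d + 13**2))*d**2)/2 = (((2*d)/(d + 169))*d**2)/2 = (((2*d)/(169 + d))*d**2)/2 = ((2*d/(169 + d))*d**2)/2 = (2*d**3/(169 + d))/2 = d**3/(169 + d))
Z = 1044 (Z = -(-174)*6 = -6*(-174) = 1044)
g(m) = 1041 (g(m) = -3 + 1044 = 1041)
g(-73) + u(213) = 1041 + 213**3/(169 + 213) = 1041 + 9663597/382 = 10061259/382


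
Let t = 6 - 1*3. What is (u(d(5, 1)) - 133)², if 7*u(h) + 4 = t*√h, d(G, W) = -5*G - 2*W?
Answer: 873982/49 - 16830*I*√3/49 ≈ 17836.0 - 594.91*I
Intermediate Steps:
t = 3 (t = 6 - 3 = 3)
u(h) = -4/7 + 3*√h/7 (u(h) = -4/7 + (3*√h)/7 = -4/7 + 3*√h/7)
(u(d(5, 1)) - 133)² = ((-4/7 + 3*√(-5*5 - 2*1)/7) - 133)² = ((-4/7 + 3*√(-25 - 2)/7) - 133)² = ((-4/7 + 3*√(-27)/7) - 133)² = ((-4/7 + 3*(3*I*√3)/7) - 133)² = ((-4/7 + 9*I*√3/7) - 133)² = (-935/7 + 9*I*√3/7)²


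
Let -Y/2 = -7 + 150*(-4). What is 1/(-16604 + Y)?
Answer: -1/15390 ≈ -6.4977e-5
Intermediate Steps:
Y = 1214 (Y = -2*(-7 + 150*(-4)) = -2*(-7 - 600) = -2*(-607) = 1214)
1/(-16604 + Y) = 1/(-16604 + 1214) = 1/(-15390) = -1/15390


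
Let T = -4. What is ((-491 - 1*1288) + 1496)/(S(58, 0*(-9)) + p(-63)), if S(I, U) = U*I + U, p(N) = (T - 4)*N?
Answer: -283/504 ≈ -0.56151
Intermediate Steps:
p(N) = -8*N (p(N) = (-4 - 4)*N = -8*N)
S(I, U) = U + I*U (S(I, U) = I*U + U = U + I*U)
((-491 - 1*1288) + 1496)/(S(58, 0*(-9)) + p(-63)) = ((-491 - 1*1288) + 1496)/((0*(-9))*(1 + 58) - 8*(-63)) = ((-491 - 1288) + 1496)/(0*59 + 504) = (-1779 + 1496)/(0 + 504) = -283/504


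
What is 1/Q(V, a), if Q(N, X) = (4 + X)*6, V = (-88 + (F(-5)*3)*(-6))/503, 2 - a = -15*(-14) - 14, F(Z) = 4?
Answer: -1/1140 ≈ -0.00087719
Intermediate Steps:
a = -194 (a = 2 - (-15*(-14) - 14) = 2 - (210 - 14) = 2 - 1*196 = 2 - 196 = -194)
V = -160/503 (V = (-88 + (4*3)*(-6))/503 = (-88 + 12*(-6))*(1/503) = (-88 - 72)*(1/503) = -160*1/503 = -160/503 ≈ -0.31809)
Q(N, X) = 24 + 6*X
1/Q(V, a) = 1/(24 + 6*(-194)) = 1/(24 - 1164) = 1/(-1140) = -1/1140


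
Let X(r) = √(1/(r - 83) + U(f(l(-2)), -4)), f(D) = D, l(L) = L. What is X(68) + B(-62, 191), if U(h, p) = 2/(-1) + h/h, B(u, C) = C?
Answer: 191 + 4*I*√15/15 ≈ 191.0 + 1.0328*I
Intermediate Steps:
U(h, p) = -1 (U(h, p) = 2*(-1) + 1 = -2 + 1 = -1)
X(r) = √(-1 + 1/(-83 + r)) (X(r) = √(1/(r - 83) - 1) = √(1/(-83 + r) - 1) = √(-1 + 1/(-83 + r)))
X(68) + B(-62, 191) = √((84 - 1*68)/(-83 + 68)) + 191 = √((84 - 68)/(-15)) + 191 = √(-1/15*16) + 191 = √(-16/15) + 191 = 4*I*√15/15 + 191 = 191 + 4*I*√15/15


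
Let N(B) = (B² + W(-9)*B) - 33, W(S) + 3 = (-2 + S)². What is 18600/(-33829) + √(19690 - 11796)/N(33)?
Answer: -18600/33829 + √7894/4950 ≈ -0.53187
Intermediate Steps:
W(S) = -3 + (-2 + S)²
N(B) = -33 + B² + 118*B (N(B) = (B² + (-3 + (-2 - 9)²)*B) - 33 = (B² + (-3 + (-11)²)*B) - 33 = (B² + (-3 + 121)*B) - 33 = (B² + 118*B) - 33 = -33 + B² + 118*B)
18600/(-33829) + √(19690 - 11796)/N(33) = 18600/(-33829) + √(19690 - 11796)/(-33 + 33² + 118*33) = 18600*(-1/33829) + √7894/(-33 + 1089 + 3894) = -18600/33829 + √7894/4950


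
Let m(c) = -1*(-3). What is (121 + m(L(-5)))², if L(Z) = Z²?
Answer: 15376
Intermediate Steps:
m(c) = 3
(121 + m(L(-5)))² = (121 + 3)² = 124² = 15376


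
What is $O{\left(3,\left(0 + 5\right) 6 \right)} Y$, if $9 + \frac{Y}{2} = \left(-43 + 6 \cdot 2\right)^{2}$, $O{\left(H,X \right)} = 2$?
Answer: $3808$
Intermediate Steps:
$Y = 1904$ ($Y = -18 + 2 \left(-43 + 6 \cdot 2\right)^{2} = -18 + 2 \left(-43 + 12\right)^{2} = -18 + 2 \left(-31\right)^{2} = -18 + 2 \cdot 961 = -18 + 1922 = 1904$)
$O{\left(3,\left(0 + 5\right) 6 \right)} Y = 2 \cdot 1904 = 3808$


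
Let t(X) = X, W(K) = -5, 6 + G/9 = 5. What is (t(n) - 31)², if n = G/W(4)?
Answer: 21316/25 ≈ 852.64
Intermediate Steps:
G = -9 (G = -54 + 9*5 = -54 + 45 = -9)
n = 9/5 (n = -9/(-5) = -9*(-⅕) = 9/5 ≈ 1.8000)
(t(n) - 31)² = (9/5 - 31)² = (-146/5)² = 21316/25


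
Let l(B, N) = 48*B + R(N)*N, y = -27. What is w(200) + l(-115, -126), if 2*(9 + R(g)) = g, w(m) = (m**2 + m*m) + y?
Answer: 83525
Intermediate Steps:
w(m) = -27 + 2*m**2 (w(m) = (m**2 + m*m) - 27 = (m**2 + m**2) - 27 = 2*m**2 - 27 = -27 + 2*m**2)
R(g) = -9 + g/2
l(B, N) = 48*B + N*(-9 + N/2) (l(B, N) = 48*B + (-9 + N/2)*N = 48*B + N*(-9 + N/2))
w(200) + l(-115, -126) = (-27 + 2*200**2) + (48*(-115) + (1/2)*(-126)*(-18 - 126)) = (-27 + 2*40000) + (-5520 + (1/2)*(-126)*(-144)) = (-27 + 80000) + (-5520 + 9072) = 79973 + 3552 = 83525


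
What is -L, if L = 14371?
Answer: -14371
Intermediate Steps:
-L = -1*14371 = -14371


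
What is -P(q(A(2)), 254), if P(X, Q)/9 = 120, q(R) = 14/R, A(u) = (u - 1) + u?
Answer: -1080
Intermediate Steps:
A(u) = -1 + 2*u (A(u) = (-1 + u) + u = -1 + 2*u)
P(X, Q) = 1080 (P(X, Q) = 9*120 = 1080)
-P(q(A(2)), 254) = -1*1080 = -1080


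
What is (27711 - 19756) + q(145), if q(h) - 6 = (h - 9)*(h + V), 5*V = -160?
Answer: 23329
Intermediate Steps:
V = -32 (V = (⅕)*(-160) = -32)
q(h) = 6 + (-32 + h)*(-9 + h) (q(h) = 6 + (h - 9)*(h - 32) = 6 + (-9 + h)*(-32 + h) = 6 + (-32 + h)*(-9 + h))
(27711 - 19756) + q(145) = (27711 - 19756) + (294 + 145² - 41*145) = 7955 + (294 + 21025 - 5945) = 7955 + 15374 = 23329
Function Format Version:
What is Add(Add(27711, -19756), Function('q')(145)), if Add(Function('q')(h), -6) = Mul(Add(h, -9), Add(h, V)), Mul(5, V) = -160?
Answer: 23329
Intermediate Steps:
V = -32 (V = Mul(Rational(1, 5), -160) = -32)
Function('q')(h) = Add(6, Mul(Add(-32, h), Add(-9, h))) (Function('q')(h) = Add(6, Mul(Add(h, -9), Add(h, -32))) = Add(6, Mul(Add(-9, h), Add(-32, h))) = Add(6, Mul(Add(-32, h), Add(-9, h))))
Add(Add(27711, -19756), Function('q')(145)) = Add(Add(27711, -19756), Add(294, Pow(145, 2), Mul(-41, 145))) = Add(7955, Add(294, 21025, -5945)) = Add(7955, 15374) = 23329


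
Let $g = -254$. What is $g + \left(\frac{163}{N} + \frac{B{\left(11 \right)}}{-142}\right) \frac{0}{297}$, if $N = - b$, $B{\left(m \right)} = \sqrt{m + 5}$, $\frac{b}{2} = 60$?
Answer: $-254$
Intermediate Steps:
$b = 120$ ($b = 2 \cdot 60 = 120$)
$B{\left(m \right)} = \sqrt{5 + m}$
$N = -120$ ($N = \left(-1\right) 120 = -120$)
$g + \left(\frac{163}{N} + \frac{B{\left(11 \right)}}{-142}\right) \frac{0}{297} = -254 + \left(\frac{163}{-120} + \frac{\sqrt{5 + 11}}{-142}\right) \frac{0}{297} = -254 + \left(163 \left(- \frac{1}{120}\right) + \sqrt{16} \left(- \frac{1}{142}\right)\right) 0 \cdot \frac{1}{297} = -254 + \left(- \frac{163}{120} + 4 \left(- \frac{1}{142}\right)\right) 0 = -254 + \left(- \frac{163}{120} - \frac{2}{71}\right) 0 = -254 - 0 = -254 + 0 = -254$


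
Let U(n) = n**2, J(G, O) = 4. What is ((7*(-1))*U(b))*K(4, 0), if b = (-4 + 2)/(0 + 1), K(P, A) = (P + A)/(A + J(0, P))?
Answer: -28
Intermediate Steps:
K(P, A) = (A + P)/(4 + A) (K(P, A) = (P + A)/(A + 4) = (A + P)/(4 + A))
b = -2 (b = -2/1 = -2*1 = -2)
((7*(-1))*U(b))*K(4, 0) = ((7*(-1))*(-2)**2)*((0 + 4)/(4 + 0)) = (-7*4)*(4/4) = -7*4 = -28*1 = -28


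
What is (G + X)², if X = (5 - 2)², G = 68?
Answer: 5929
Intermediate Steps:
X = 9 (X = 3² = 9)
(G + X)² = (68 + 9)² = 77² = 5929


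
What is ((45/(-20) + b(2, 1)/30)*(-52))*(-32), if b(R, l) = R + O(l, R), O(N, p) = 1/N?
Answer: -17888/5 ≈ -3577.6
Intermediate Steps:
b(R, l) = R + 1/l
((45/(-20) + b(2, 1)/30)*(-52))*(-32) = ((45/(-20) + (2 + 1/1)/30)*(-52))*(-32) = ((45*(-1/20) + (2 + 1)*(1/30))*(-52))*(-32) = ((-9/4 + 3*(1/30))*(-52))*(-32) = ((-9/4 + ⅒)*(-52))*(-32) = -43/20*(-52)*(-32) = (559/5)*(-32) = -17888/5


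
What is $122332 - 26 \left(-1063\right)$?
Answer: $149970$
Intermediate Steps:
$122332 - 26 \left(-1063\right) = 122332 - -27638 = 122332 + 27638 = 149970$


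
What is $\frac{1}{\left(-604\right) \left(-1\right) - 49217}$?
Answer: $- \frac{1}{48613} \approx -2.0571 \cdot 10^{-5}$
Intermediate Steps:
$\frac{1}{\left(-604\right) \left(-1\right) - 49217} = \frac{1}{604 - 49217} = \frac{1}{-48613} = - \frac{1}{48613}$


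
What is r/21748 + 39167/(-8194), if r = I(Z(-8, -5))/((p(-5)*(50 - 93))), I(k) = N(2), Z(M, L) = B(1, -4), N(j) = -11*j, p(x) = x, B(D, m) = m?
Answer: -22892252776/4789208635 ≈ -4.7800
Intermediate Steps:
Z(M, L) = -4
I(k) = -22 (I(k) = -11*2 = -22)
r = -22/215 (r = -22*(-1/(5*(50 - 93))) = -22/((-5*(-43))) = -22/215 ≈ -0.10233)
r/21748 + 39167/(-8194) = -22/215/21748 + 39167/(-8194) = -22/215*1/21748 + 39167*(-1/8194) = -11/2337910 - 39167/8194 = -22892252776/4789208635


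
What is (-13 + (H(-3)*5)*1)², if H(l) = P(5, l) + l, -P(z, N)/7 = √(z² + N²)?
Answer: 42434 + 1960*√34 ≈ 53863.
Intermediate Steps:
P(z, N) = -7*√(N² + z²) (P(z, N) = -7*√(z² + N²) = -7*√(N² + z²))
H(l) = l - 7*√(25 + l²) (H(l) = -7*√(l² + 5²) + l = -7*√(l² + 25) + l = -7*√(25 + l²) + l = l - 7*√(25 + l²))
(-13 + (H(-3)*5)*1)² = (-13 + ((-3 - 7*√(25 + (-3)²))*5)*1)² = (-13 + ((-3 - 7*√(25 + 9))*5)*1)² = (-13 + ((-3 - 7*√34)*5)*1)² = (-13 + (-15 - 35*√34)*1)² = (-13 + (-15 - 35*√34))² = (-28 - 35*√34)²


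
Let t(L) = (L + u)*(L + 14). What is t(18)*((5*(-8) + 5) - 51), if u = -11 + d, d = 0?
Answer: -19264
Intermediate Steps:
u = -11 (u = -11 + 0 = -11)
t(L) = (-11 + L)*(14 + L) (t(L) = (L - 11)*(L + 14) = (-11 + L)*(14 + L))
t(18)*((5*(-8) + 5) - 51) = (-154 + 18² + 3*18)*((5*(-8) + 5) - 51) = (-154 + 324 + 54)*((-40 + 5) - 51) = 224*(-35 - 51) = 224*(-86) = -19264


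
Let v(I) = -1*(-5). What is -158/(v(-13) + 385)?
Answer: -79/195 ≈ -0.40513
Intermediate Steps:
v(I) = 5
-158/(v(-13) + 385) = -158/(5 + 385) = -158/390 = (1/390)*(-158) = -79/195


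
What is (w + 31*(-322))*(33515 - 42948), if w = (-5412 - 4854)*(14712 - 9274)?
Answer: 526705610170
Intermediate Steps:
w = -55826508 (w = -10266*5438 = -55826508)
(w + 31*(-322))*(33515 - 42948) = (-55826508 + 31*(-322))*(33515 - 42948) = (-55826508 - 9982)*(-9433) = -55836490*(-9433) = 526705610170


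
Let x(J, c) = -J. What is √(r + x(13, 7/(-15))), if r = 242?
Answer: √229 ≈ 15.133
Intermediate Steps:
√(r + x(13, 7/(-15))) = √(242 - 1*13) = √(242 - 13) = √229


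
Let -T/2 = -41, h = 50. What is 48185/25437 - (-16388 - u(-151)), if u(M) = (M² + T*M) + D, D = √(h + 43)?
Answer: 681937844/25437 + √93 ≈ 26819.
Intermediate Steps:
T = 82 (T = -2*(-41) = 82)
D = √93 (D = √(50 + 43) = √93 ≈ 9.6436)
u(M) = √93 + M² + 82*M (u(M) = (M² + 82*M) + √93 = √93 + M² + 82*M)
48185/25437 - (-16388 - u(-151)) = 48185/25437 - (-16388 - (√93 + (-151)² + 82*(-151))) = 48185*(1/25437) - (-16388 - (√93 + 22801 - 12382)) = 48185/25437 - (-16388 - (10419 + √93)) = 48185/25437 - (-16388 + (-10419 - √93)) = 48185/25437 - (-26807 - √93) = 48185/25437 + (26807 + √93) = 681937844/25437 + √93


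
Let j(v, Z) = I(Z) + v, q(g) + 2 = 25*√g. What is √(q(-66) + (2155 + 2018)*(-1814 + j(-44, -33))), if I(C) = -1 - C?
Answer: 5*√(-304796 + I*√66) ≈ 0.036788 + 2760.4*I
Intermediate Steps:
q(g) = -2 + 25*√g
j(v, Z) = -1 + v - Z (j(v, Z) = (-1 - Z) + v = -1 + v - Z)
√(q(-66) + (2155 + 2018)*(-1814 + j(-44, -33))) = √((-2 + 25*√(-66)) + (2155 + 2018)*(-1814 + (-1 - 44 - 1*(-33)))) = √((-2 + 25*(I*√66)) + 4173*(-1814 + (-1 - 44 + 33))) = √((-2 + 25*I*√66) + 4173*(-1814 - 12)) = √((-2 + 25*I*√66) + 4173*(-1826)) = √((-2 + 25*I*√66) - 7619898) = √(-7619900 + 25*I*√66)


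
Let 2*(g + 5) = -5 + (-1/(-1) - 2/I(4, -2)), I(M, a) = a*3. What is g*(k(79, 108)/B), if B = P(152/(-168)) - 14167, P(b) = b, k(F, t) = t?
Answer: 7749/148763 ≈ 0.052090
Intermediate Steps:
I(M, a) = 3*a
B = -297526/21 (B = 152/(-168) - 14167 = 152*(-1/168) - 14167 = -19/21 - 14167 = -297526/21 ≈ -14168.)
g = -41/6 (g = -5 + (-5 + (-1/(-1) - 2/(3*(-2))))/2 = -5 + (-5 + (-1*(-1) - 2/(-6)))/2 = -5 + (-5 + (1 - 2*(-⅙)))/2 = -5 + (-5 + (1 + ⅓))/2 = -5 + (-5 + 4/3)/2 = -5 + (½)*(-11/3) = -5 - 11/6 = -41/6 ≈ -6.8333)
g*(k(79, 108)/B) = -738/(-297526/21) = -738*(-21)/297526 = -41/6*(-1134/148763) = 7749/148763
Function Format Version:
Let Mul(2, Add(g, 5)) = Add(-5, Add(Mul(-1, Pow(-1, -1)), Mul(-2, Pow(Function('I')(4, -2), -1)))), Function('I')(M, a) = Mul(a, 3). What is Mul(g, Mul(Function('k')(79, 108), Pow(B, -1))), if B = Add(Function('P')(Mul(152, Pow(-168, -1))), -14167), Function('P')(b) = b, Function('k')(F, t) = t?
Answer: Rational(7749, 148763) ≈ 0.052090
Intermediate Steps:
Function('I')(M, a) = Mul(3, a)
B = Rational(-297526, 21) (B = Add(Mul(152, Pow(-168, -1)), -14167) = Add(Mul(152, Rational(-1, 168)), -14167) = Add(Rational(-19, 21), -14167) = Rational(-297526, 21) ≈ -14168.)
g = Rational(-41, 6) (g = Add(-5, Mul(Rational(1, 2), Add(-5, Add(Mul(-1, Pow(-1, -1)), Mul(-2, Pow(Mul(3, -2), -1)))))) = Add(-5, Mul(Rational(1, 2), Add(-5, Add(Mul(-1, -1), Mul(-2, Pow(-6, -1)))))) = Add(-5, Mul(Rational(1, 2), Add(-5, Add(1, Mul(-2, Rational(-1, 6)))))) = Add(-5, Mul(Rational(1, 2), Add(-5, Add(1, Rational(1, 3))))) = Add(-5, Mul(Rational(1, 2), Add(-5, Rational(4, 3)))) = Add(-5, Mul(Rational(1, 2), Rational(-11, 3))) = Add(-5, Rational(-11, 6)) = Rational(-41, 6) ≈ -6.8333)
Mul(g, Mul(Function('k')(79, 108), Pow(B, -1))) = Mul(Rational(-41, 6), Mul(108, Pow(Rational(-297526, 21), -1))) = Mul(Rational(-41, 6), Mul(108, Rational(-21, 297526))) = Mul(Rational(-41, 6), Rational(-1134, 148763)) = Rational(7749, 148763)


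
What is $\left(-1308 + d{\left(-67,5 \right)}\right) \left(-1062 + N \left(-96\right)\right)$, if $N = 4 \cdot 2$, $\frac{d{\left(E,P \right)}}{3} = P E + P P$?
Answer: $4095540$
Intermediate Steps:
$d{\left(E,P \right)} = 3 P^{2} + 3 E P$ ($d{\left(E,P \right)} = 3 \left(P E + P P\right) = 3 \left(E P + P^{2}\right) = 3 \left(P^{2} + E P\right) = 3 P^{2} + 3 E P$)
$N = 8$
$\left(-1308 + d{\left(-67,5 \right)}\right) \left(-1062 + N \left(-96\right)\right) = \left(-1308 + 3 \cdot 5 \left(-67 + 5\right)\right) \left(-1062 + 8 \left(-96\right)\right) = \left(-1308 + 3 \cdot 5 \left(-62\right)\right) \left(-1062 - 768\right) = \left(-1308 - 930\right) \left(-1830\right) = \left(-2238\right) \left(-1830\right) = 4095540$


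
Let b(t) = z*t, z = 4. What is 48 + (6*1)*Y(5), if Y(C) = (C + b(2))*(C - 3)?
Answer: 204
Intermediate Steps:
b(t) = 4*t
Y(C) = (-3 + C)*(8 + C) (Y(C) = (C + 4*2)*(C - 3) = (C + 8)*(-3 + C) = (8 + C)*(-3 + C) = (-3 + C)*(8 + C))
48 + (6*1)*Y(5) = 48 + (6*1)*(-24 + 5² + 5*5) = 48 + 6*(-24 + 25 + 25) = 48 + 6*26 = 48 + 156 = 204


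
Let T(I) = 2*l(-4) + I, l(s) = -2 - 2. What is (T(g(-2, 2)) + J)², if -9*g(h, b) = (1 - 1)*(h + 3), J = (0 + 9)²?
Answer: 5329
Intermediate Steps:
l(s) = -4
J = 81 (J = 9² = 81)
g(h, b) = 0 (g(h, b) = -(1 - 1)*(h + 3)/9 = -0*(3 + h) = -⅑*0 = 0)
T(I) = -8 + I (T(I) = 2*(-4) + I = -8 + I)
(T(g(-2, 2)) + J)² = ((-8 + 0) + 81)² = (-8 + 81)² = 73² = 5329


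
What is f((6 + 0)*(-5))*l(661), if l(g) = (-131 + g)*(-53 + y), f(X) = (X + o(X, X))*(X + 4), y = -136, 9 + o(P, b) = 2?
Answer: -96363540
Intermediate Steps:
o(P, b) = -7 (o(P, b) = -9 + 2 = -7)
f(X) = (-7 + X)*(4 + X) (f(X) = (X - 7)*(X + 4) = (-7 + X)*(4 + X))
l(g) = 24759 - 189*g (l(g) = (-131 + g)*(-53 - 136) = (-131 + g)*(-189) = 24759 - 189*g)
f((6 + 0)*(-5))*l(661) = (-28 + ((6 + 0)*(-5))² - 3*(6 + 0)*(-5))*(24759 - 189*661) = (-28 + (6*(-5))² - 18*(-5))*(24759 - 124929) = (-28 + (-30)² - 3*(-30))*(-100170) = (-28 + 900 + 90)*(-100170) = 962*(-100170) = -96363540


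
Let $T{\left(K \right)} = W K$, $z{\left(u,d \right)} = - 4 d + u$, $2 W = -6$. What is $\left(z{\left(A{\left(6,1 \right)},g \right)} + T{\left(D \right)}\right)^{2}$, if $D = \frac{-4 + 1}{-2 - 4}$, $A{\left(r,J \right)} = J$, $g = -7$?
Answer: $\frac{3025}{4} \approx 756.25$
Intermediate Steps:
$W = -3$ ($W = \frac{1}{2} \left(-6\right) = -3$)
$z{\left(u,d \right)} = u - 4 d$
$D = \frac{1}{2}$ ($D = - \frac{3}{-6} = \left(-3\right) \left(- \frac{1}{6}\right) = \frac{1}{2} \approx 0.5$)
$T{\left(K \right)} = - 3 K$
$\left(z{\left(A{\left(6,1 \right)},g \right)} + T{\left(D \right)}\right)^{2} = \left(\left(1 - -28\right) - \frac{3}{2}\right)^{2} = \left(\left(1 + 28\right) - \frac{3}{2}\right)^{2} = \left(29 - \frac{3}{2}\right)^{2} = \left(\frac{55}{2}\right)^{2} = \frac{3025}{4}$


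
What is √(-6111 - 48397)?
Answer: 2*I*√13627 ≈ 233.47*I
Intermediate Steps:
√(-6111 - 48397) = √(-54508) = 2*I*√13627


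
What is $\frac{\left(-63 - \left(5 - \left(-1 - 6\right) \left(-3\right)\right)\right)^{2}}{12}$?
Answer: $\frac{2209}{12} \approx 184.08$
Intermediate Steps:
$\frac{\left(-63 - \left(5 - \left(-1 - 6\right) \left(-3\right)\right)\right)^{2}}{12} = \left(-63 - \left(5 - \left(-1 - 6\right) \left(-3\right)\right)\right)^{2} \cdot \frac{1}{12} = \left(-63 - -16\right)^{2} \cdot \frac{1}{12} = \left(-63 + \left(21 - 5\right)\right)^{2} \cdot \frac{1}{12} = \left(-63 + 16\right)^{2} \cdot \frac{1}{12} = \left(-47\right)^{2} \cdot \frac{1}{12} = 2209 \cdot \frac{1}{12} = \frac{2209}{12}$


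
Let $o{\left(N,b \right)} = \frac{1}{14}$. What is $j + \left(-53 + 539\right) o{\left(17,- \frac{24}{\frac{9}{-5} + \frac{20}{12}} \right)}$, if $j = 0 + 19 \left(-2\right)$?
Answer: $- \frac{23}{7} \approx -3.2857$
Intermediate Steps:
$o{\left(N,b \right)} = \frac{1}{14}$
$j = -38$ ($j = 0 - 38 = -38$)
$j + \left(-53 + 539\right) o{\left(17,- \frac{24}{\frac{9}{-5} + \frac{20}{12}} \right)} = -38 + \left(-53 + 539\right) \frac{1}{14} = -38 + 486 \cdot \frac{1}{14} = -38 + \frac{243}{7} = - \frac{23}{7}$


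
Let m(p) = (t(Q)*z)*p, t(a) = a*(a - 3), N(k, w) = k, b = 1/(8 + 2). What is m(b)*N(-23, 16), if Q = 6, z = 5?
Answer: -207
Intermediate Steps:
b = ⅒ (b = 1/10 = ⅒ ≈ 0.10000)
t(a) = a*(-3 + a)
m(p) = 90*p (m(p) = ((6*(-3 + 6))*5)*p = ((6*3)*5)*p = (18*5)*p = 90*p)
m(b)*N(-23, 16) = (90*(⅒))*(-23) = 9*(-23) = -207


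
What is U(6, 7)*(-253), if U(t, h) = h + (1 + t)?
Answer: -3542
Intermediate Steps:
U(t, h) = 1 + h + t
U(6, 7)*(-253) = (1 + 7 + 6)*(-253) = 14*(-253) = -3542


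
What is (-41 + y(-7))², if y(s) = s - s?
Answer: 1681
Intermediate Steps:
y(s) = 0
(-41 + y(-7))² = (-41 + 0)² = (-41)² = 1681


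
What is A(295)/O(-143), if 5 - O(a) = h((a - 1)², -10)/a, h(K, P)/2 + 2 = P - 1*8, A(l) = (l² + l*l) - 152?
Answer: 2763046/75 ≈ 36841.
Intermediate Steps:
A(l) = -152 + 2*l² (A(l) = (l² + l²) - 152 = 2*l² - 152 = -152 + 2*l²)
h(K, P) = -20 + 2*P (h(K, P) = -4 + 2*(P - 1*8) = -4 + 2*(P - 8) = -4 + 2*(-8 + P) = -4 + (-16 + 2*P) = -20 + 2*P)
O(a) = 5 + 40/a (O(a) = 5 - (-20 + 2*(-10))/a = 5 - (-20 - 20)/a = 5 - (-40)/a = 5 + 40/a)
A(295)/O(-143) = (-152 + 2*295²)/(5 + 40/(-143)) = (-152 + 2*87025)/(5 + 40*(-1/143)) = (-152 + 174050)/(5 - 40/143) = 173898/(675/143) = 173898*(143/675) = 2763046/75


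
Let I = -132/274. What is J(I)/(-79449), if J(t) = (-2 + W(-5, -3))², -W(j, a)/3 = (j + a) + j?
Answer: -1369/79449 ≈ -0.017231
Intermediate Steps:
W(j, a) = -6*j - 3*a (W(j, a) = -3*((j + a) + j) = -3*((a + j) + j) = -3*(a + 2*j) = -6*j - 3*a)
I = -66/137 (I = -132*1/274 = -66/137 ≈ -0.48175)
J(t) = 1369 (J(t) = (-2 + (-6*(-5) - 3*(-3)))² = (-2 + (30 + 9))² = (-2 + 39)² = 37² = 1369)
J(I)/(-79449) = 1369/(-79449) = 1369*(-1/79449) = -1369/79449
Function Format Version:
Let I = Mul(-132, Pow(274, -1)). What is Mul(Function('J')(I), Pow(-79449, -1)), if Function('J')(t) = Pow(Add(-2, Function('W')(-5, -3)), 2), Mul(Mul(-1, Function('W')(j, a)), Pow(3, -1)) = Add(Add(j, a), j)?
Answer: Rational(-1369, 79449) ≈ -0.017231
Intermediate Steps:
Function('W')(j, a) = Add(Mul(-6, j), Mul(-3, a)) (Function('W')(j, a) = Mul(-3, Add(Add(j, a), j)) = Mul(-3, Add(Add(a, j), j)) = Mul(-3, Add(a, Mul(2, j))) = Add(Mul(-6, j), Mul(-3, a)))
I = Rational(-66, 137) (I = Mul(-132, Rational(1, 274)) = Rational(-66, 137) ≈ -0.48175)
Function('J')(t) = 1369 (Function('J')(t) = Pow(Add(-2, Add(Mul(-6, -5), Mul(-3, -3))), 2) = Pow(Add(-2, Add(30, 9)), 2) = Pow(Add(-2, 39), 2) = Pow(37, 2) = 1369)
Mul(Function('J')(I), Pow(-79449, -1)) = Mul(1369, Pow(-79449, -1)) = Mul(1369, Rational(-1, 79449)) = Rational(-1369, 79449)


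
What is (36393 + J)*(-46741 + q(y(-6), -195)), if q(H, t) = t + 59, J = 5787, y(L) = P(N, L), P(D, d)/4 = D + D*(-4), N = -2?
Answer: -1977271860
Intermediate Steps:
P(D, d) = -12*D (P(D, d) = 4*(D + D*(-4)) = 4*(D - 4*D) = 4*(-3*D) = -12*D)
y(L) = 24 (y(L) = -12*(-2) = 24)
q(H, t) = 59 + t
(36393 + J)*(-46741 + q(y(-6), -195)) = (36393 + 5787)*(-46741 + (59 - 195)) = 42180*(-46741 - 136) = 42180*(-46877) = -1977271860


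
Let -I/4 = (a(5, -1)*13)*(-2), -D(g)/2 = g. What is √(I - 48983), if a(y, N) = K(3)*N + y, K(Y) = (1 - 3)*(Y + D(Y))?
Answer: I*√49087 ≈ 221.56*I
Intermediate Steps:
D(g) = -2*g
K(Y) = 2*Y (K(Y) = (1 - 3)*(Y - 2*Y) = -(-2)*Y = 2*Y)
a(y, N) = y + 6*N (a(y, N) = (2*3)*N + y = 6*N + y = y + 6*N)
I = -104 (I = -4*(5 + 6*(-1))*13*(-2) = -4*(5 - 6)*13*(-2) = -4*(-1*13)*(-2) = -(-52)*(-2) = -4*26 = -104)
√(I - 48983) = √(-104 - 48983) = √(-49087) = I*√49087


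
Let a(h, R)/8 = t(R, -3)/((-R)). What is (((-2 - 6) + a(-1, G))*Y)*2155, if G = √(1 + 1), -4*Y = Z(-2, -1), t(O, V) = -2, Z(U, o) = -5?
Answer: -21550 + 21550*√2 ≈ 8926.3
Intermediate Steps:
Y = 5/4 (Y = -¼*(-5) = 5/4 ≈ 1.2500)
G = √2 ≈ 1.4142
a(h, R) = 16/R (a(h, R) = 8*(-2*(-1/R)) = 8*(-(-2)/R) = 8*(2/R) = 16/R)
(((-2 - 6) + a(-1, G))*Y)*2155 = (((-2 - 6) + 16/(√2))*(5/4))*2155 = ((-8 + 16*(√2/2))*(5/4))*2155 = ((-8 + 8*√2)*(5/4))*2155 = (-10 + 10*√2)*2155 = -21550 + 21550*√2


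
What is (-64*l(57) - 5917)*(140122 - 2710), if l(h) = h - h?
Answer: -813066804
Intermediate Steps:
l(h) = 0
(-64*l(57) - 5917)*(140122 - 2710) = (-64*0 - 5917)*(140122 - 2710) = (0 - 5917)*137412 = -5917*137412 = -813066804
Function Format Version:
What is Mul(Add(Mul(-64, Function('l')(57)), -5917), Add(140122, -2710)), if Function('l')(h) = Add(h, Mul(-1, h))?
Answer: -813066804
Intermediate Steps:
Function('l')(h) = 0
Mul(Add(Mul(-64, Function('l')(57)), -5917), Add(140122, -2710)) = Mul(Add(Mul(-64, 0), -5917), Add(140122, -2710)) = Mul(Add(0, -5917), 137412) = Mul(-5917, 137412) = -813066804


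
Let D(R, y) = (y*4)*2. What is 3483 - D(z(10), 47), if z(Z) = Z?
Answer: 3107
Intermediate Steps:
D(R, y) = 8*y (D(R, y) = (4*y)*2 = 8*y)
3483 - D(z(10), 47) = 3483 - 8*47 = 3483 - 1*376 = 3483 - 376 = 3107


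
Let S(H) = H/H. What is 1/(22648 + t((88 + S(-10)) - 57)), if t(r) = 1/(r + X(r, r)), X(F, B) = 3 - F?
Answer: 3/67945 ≈ 4.4153e-5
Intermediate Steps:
S(H) = 1
t(r) = ⅓ (t(r) = 1/(r + (3 - r)) = 1/3 = ⅓)
1/(22648 + t((88 + S(-10)) - 57)) = 1/(22648 + ⅓) = 1/(67945/3) = 3/67945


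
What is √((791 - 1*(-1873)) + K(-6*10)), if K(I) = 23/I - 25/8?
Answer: √9577770/60 ≈ 51.580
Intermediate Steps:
K(I) = -25/8 + 23/I (K(I) = 23/I - 25*⅛ = 23/I - 25/8 = -25/8 + 23/I)
√((791 - 1*(-1873)) + K(-6*10)) = √((791 - 1*(-1873)) + (-25/8 + 23/((-6*10)))) = √((791 + 1873) + (-25/8 + 23/(-60))) = √(2664 + (-25/8 + 23*(-1/60))) = √(2664 + (-25/8 - 23/60)) = √(2664 - 421/120) = √(319259/120) = √9577770/60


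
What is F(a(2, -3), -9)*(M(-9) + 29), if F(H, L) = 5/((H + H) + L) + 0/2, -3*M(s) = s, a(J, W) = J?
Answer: -32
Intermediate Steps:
M(s) = -s/3
F(H, L) = 5/(L + 2*H) (F(H, L) = 5/(2*H + L) + 0*(1/2) = 5/(L + 2*H) + 0 = 5/(L + 2*H))
F(a(2, -3), -9)*(M(-9) + 29) = (5/(-9 + 2*2))*(-1/3*(-9) + 29) = (5/(-9 + 4))*(3 + 29) = (5/(-5))*32 = (5*(-1/5))*32 = -1*32 = -32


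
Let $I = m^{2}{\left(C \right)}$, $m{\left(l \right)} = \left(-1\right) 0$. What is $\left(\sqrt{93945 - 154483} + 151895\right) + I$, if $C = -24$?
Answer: $151895 + i \sqrt{60538} \approx 1.519 \cdot 10^{5} + 246.04 i$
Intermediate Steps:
$m{\left(l \right)} = 0$
$I = 0$ ($I = 0^{2} = 0$)
$\left(\sqrt{93945 - 154483} + 151895\right) + I = \left(\sqrt{93945 - 154483} + 151895\right) + 0 = \left(\sqrt{-60538} + 151895\right) + 0 = \left(i \sqrt{60538} + 151895\right) + 0 = \left(151895 + i \sqrt{60538}\right) + 0 = 151895 + i \sqrt{60538}$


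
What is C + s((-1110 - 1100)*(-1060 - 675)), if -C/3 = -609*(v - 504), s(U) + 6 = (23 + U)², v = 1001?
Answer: 14702417211142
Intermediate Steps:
s(U) = -6 + (23 + U)²
C = 908019 (C = -(-1827)*(1001 - 504) = -(-1827)*497 = -3*(-302673) = 908019)
C + s((-1110 - 1100)*(-1060 - 675)) = 908019 + (-6 + (23 + (-1110 - 1100)*(-1060 - 675))²) = 908019 + (-6 + (23 - 2210*(-1735))²) = 908019 + (-6 + (23 + 3834350)²) = 908019 + (-6 + 3834373²) = 908019 + (-6 + 14702416303129) = 908019 + 14702416303123 = 14702417211142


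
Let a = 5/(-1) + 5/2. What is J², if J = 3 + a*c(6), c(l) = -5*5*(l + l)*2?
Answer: 2259009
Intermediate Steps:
c(l) = -100*l (c(l) = -5*5*(2*l)*2 = -5*10*l*2 = -100*l)
a = -5/2 (a = 5*(-1) + 5*(½) = -5 + 5/2 = -5/2 ≈ -2.5000)
J = 1503 (J = 3 - (-250)*6 = 3 - 5/2*(-600) = 3 + 1500 = 1503)
J² = 1503² = 2259009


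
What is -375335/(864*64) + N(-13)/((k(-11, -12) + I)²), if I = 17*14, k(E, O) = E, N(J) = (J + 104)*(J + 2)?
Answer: -19395988511/2849347584 ≈ -6.8072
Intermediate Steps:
N(J) = (2 + J)*(104 + J) (N(J) = (104 + J)*(2 + J) = (2 + J)*(104 + J))
I = 238
-375335/(864*64) + N(-13)/((k(-11, -12) + I)²) = -375335/(864*64) + (208 + (-13)² + 106*(-13))/((-11 + 238)²) = -375335/55296 + (208 + 169 - 1378)/(227²) = -375335*1/55296 - 1001/51529 = -375335/55296 - 1001*1/51529 = -375335/55296 - 1001/51529 = -19395988511/2849347584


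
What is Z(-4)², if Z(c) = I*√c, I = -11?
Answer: -484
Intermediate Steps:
Z(c) = -11*√c
Z(-4)² = (-22*I)² = -484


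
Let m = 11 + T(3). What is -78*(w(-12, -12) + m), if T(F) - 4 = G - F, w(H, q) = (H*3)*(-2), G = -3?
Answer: -6318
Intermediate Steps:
w(H, q) = -6*H (w(H, q) = (3*H)*(-2) = -6*H)
T(F) = 1 - F (T(F) = 4 + (-3 - F) = 1 - F)
m = 9 (m = 11 + (1 - 1*3) = 11 + (1 - 3) = 11 - 2 = 9)
-78*(w(-12, -12) + m) = -78*(-6*(-12) + 9) = -78*(72 + 9) = -78*81 = -6318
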